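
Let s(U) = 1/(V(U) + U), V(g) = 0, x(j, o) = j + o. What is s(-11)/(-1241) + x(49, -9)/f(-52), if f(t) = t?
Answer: -136497/177463 ≈ -0.76916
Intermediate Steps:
s(U) = 1/U (s(U) = 1/(0 + U) = 1/U)
s(-11)/(-1241) + x(49, -9)/f(-52) = 1/(-11*(-1241)) + (49 - 9)/(-52) = -1/11*(-1/1241) + 40*(-1/52) = 1/13651 - 10/13 = -136497/177463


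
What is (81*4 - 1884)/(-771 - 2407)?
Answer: 780/1589 ≈ 0.49087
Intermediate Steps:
(81*4 - 1884)/(-771 - 2407) = (324 - 1884)/(-3178) = -1560*(-1/3178) = 780/1589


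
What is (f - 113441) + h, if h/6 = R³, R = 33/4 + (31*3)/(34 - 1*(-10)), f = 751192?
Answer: 857735845/1331 ≈ 6.4443e+5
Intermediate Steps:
R = 114/11 (R = 33*(¼) + 93/(34 + 10) = 33/4 + 93/44 = 114/11 ≈ 10.364)
h = 8889264/1331 (h = 6*(114/11)³ = 6*(1481544/1331) = 8889264/1331 ≈ 6678.6)
(f - 113441) + h = (751192 - 113441) + 8889264/1331 = 637751 + 8889264/1331 = 857735845/1331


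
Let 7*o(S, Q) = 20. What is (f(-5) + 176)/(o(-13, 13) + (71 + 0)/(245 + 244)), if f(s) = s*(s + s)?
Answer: 773598/10277 ≈ 75.275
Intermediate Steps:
o(S, Q) = 20/7 (o(S, Q) = (1/7)*20 = 20/7)
f(s) = 2*s**2 (f(s) = s*(2*s) = 2*s**2)
(f(-5) + 176)/(o(-13, 13) + (71 + 0)/(245 + 244)) = (2*(-5)**2 + 176)/(20/7 + (71 + 0)/(245 + 244)) = (2*25 + 176)/(20/7 + 71/489) = (50 + 176)/(20/7 + 71*(1/489)) = 226/(20/7 + 71/489) = 226/(10277/3423) = 226*(3423/10277) = 773598/10277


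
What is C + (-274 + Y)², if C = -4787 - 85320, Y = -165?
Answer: 102614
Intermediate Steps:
C = -90107
C + (-274 + Y)² = -90107 + (-274 - 165)² = -90107 + (-439)² = -90107 + 192721 = 102614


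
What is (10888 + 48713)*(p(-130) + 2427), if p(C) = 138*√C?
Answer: 144651627 + 8224938*I*√130 ≈ 1.4465e+8 + 9.3779e+7*I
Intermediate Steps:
(10888 + 48713)*(p(-130) + 2427) = (10888 + 48713)*(138*√(-130) + 2427) = 59601*(138*(I*√130) + 2427) = 59601*(138*I*√130 + 2427) = 59601*(2427 + 138*I*√130) = 144651627 + 8224938*I*√130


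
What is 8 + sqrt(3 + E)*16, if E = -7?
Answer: 8 + 32*I ≈ 8.0 + 32.0*I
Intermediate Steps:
8 + sqrt(3 + E)*16 = 8 + sqrt(3 - 7)*16 = 8 + sqrt(-4)*16 = 8 + (2*I)*16 = 8 + 32*I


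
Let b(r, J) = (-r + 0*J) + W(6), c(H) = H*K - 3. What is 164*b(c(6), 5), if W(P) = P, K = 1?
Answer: 492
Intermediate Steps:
c(H) = -3 + H (c(H) = H*1 - 3 = H - 3 = -3 + H)
b(r, J) = 6 - r (b(r, J) = (-r + 0*J) + 6 = (-r + 0) + 6 = -r + 6 = 6 - r)
164*b(c(6), 5) = 164*(6 - (-3 + 6)) = 164*(6 - 1*3) = 164*(6 - 3) = 164*3 = 492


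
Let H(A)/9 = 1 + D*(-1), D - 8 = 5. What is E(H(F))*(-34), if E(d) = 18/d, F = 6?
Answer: 17/3 ≈ 5.6667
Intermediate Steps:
D = 13 (D = 8 + 5 = 13)
H(A) = -108 (H(A) = 9*(1 + 13*(-1)) = 9*(1 - 13) = 9*(-12) = -108)
E(H(F))*(-34) = (18/(-108))*(-34) = (18*(-1/108))*(-34) = -⅙*(-34) = 17/3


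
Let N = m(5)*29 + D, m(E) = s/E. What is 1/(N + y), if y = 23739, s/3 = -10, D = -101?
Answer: 1/23464 ≈ 4.2618e-5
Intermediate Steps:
s = -30 (s = 3*(-10) = -30)
m(E) = -30/E
N = -275 (N = -30/5*29 - 101 = -30*⅕*29 - 101 = -6*29 - 101 = -174 - 101 = -275)
1/(N + y) = 1/(-275 + 23739) = 1/23464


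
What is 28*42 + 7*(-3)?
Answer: 1155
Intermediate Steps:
28*42 + 7*(-3) = 1176 - 21 = 1155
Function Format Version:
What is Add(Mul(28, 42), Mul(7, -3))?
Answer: 1155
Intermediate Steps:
Add(Mul(28, 42), Mul(7, -3)) = Add(1176, -21) = 1155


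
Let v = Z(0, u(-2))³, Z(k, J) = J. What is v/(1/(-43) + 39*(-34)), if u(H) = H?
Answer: 344/57019 ≈ 0.0060331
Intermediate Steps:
v = -8 (v = (-2)³ = -8)
v/(1/(-43) + 39*(-34)) = -8/(1/(-43) + 39*(-34)) = -8/(-1/43 - 1326) = -8/(-57019/43) = -8*(-43/57019) = 344/57019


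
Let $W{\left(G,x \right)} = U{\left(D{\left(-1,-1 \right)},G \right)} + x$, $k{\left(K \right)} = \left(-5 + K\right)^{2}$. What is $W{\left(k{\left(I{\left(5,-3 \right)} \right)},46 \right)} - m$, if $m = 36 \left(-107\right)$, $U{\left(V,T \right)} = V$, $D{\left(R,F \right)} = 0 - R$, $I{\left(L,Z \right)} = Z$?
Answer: $3899$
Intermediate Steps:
$D{\left(R,F \right)} = - R$
$m = -3852$
$W{\left(G,x \right)} = 1 + x$ ($W{\left(G,x \right)} = \left(-1\right) \left(-1\right) + x = 1 + x$)
$W{\left(k{\left(I{\left(5,-3 \right)} \right)},46 \right)} - m = \left(1 + 46\right) - -3852 = 47 + 3852 = 3899$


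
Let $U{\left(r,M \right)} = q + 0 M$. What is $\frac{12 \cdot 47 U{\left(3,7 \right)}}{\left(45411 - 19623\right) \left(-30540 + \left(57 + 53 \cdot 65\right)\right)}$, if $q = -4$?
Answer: $\frac{94}{29052331} \approx 3.2355 \cdot 10^{-6}$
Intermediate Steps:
$U{\left(r,M \right)} = -4$ ($U{\left(r,M \right)} = -4 + 0 M = -4 + 0 = -4$)
$\frac{12 \cdot 47 U{\left(3,7 \right)}}{\left(45411 - 19623\right) \left(-30540 + \left(57 + 53 \cdot 65\right)\right)} = \frac{12 \cdot 47 \left(-4\right)}{\left(45411 - 19623\right) \left(-30540 + \left(57 + 53 \cdot 65\right)\right)} = \frac{564 \left(-4\right)}{25788 \left(-30540 + \left(57 + 3445\right)\right)} = - \frac{2256}{25788 \left(-30540 + 3502\right)} = - \frac{2256}{25788 \left(-27038\right)} = - \frac{2256}{-697255944} = \left(-2256\right) \left(- \frac{1}{697255944}\right) = \frac{94}{29052331}$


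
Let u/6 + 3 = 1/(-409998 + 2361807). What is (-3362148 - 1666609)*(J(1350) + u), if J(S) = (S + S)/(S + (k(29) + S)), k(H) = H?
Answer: 151879962207489056/1775495587 ≈ 8.5542e+7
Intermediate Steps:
u = -11710852/650603 (u = -18 + 6/(-409998 + 2361807) = -18 + 6/1951809 = -18 + 6*(1/1951809) = -18 + 2/650603 = -11710852/650603 ≈ -18.000)
J(S) = 2*S/(29 + 2*S) (J(S) = (S + S)/(S + (29 + S)) = (2*S)/(29 + 2*S) = 2*S/(29 + 2*S))
(-3362148 - 1666609)*(J(1350) + u) = (-3362148 - 1666609)*(2*1350/(29 + 2*1350) - 11710852/650603) = -5028757*(2*1350/(29 + 2700) - 11710852/650603) = -5028757*(2*1350/2729 - 11710852/650603) = -5028757*(2*1350*(1/2729) - 11710852/650603) = -5028757*(2700/2729 - 11710852/650603) = -5028757*(-30202287008/1775495587) = 151879962207489056/1775495587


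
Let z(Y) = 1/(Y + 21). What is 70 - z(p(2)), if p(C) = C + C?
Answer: 1749/25 ≈ 69.960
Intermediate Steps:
p(C) = 2*C
z(Y) = 1/(21 + Y)
70 - z(p(2)) = 70 - 1/(21 + 2*2) = 70 - 1/(21 + 4) = 70 - 1/25 = 1749/25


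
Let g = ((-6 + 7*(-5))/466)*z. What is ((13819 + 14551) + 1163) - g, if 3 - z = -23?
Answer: 6881722/233 ≈ 29535.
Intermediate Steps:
z = 26 (z = 3 - 1*(-23) = 3 + 23 = 26)
g = -533/233 (g = ((-6 + 7*(-5))/466)*26 = ((-6 - 35)*(1/466))*26 = -41*1/466*26 = -41/466*26 = -533/233 ≈ -2.2876)
((13819 + 14551) + 1163) - g = ((13819 + 14551) + 1163) - 1*(-533/233) = (28370 + 1163) + 533/233 = 29533 + 533/233 = 6881722/233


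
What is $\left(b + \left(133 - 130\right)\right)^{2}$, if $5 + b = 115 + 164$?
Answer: $76729$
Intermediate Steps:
$b = 274$ ($b = -5 + \left(115 + 164\right) = -5 + 279 = 274$)
$\left(b + \left(133 - 130\right)\right)^{2} = \left(274 + \left(133 - 130\right)\right)^{2} = \left(274 + 3\right)^{2} = 277^{2} = 76729$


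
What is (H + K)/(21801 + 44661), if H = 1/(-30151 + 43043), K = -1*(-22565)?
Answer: 96969327/285609368 ≈ 0.33952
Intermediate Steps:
K = 22565
H = 1/12892 ≈ 7.7568e-5
(H + K)/(21801 + 44661) = (1/12892 + 22565)/(21801 + 44661) = (290907981/12892)/66462 = (290907981/12892)*(1/66462) = 96969327/285609368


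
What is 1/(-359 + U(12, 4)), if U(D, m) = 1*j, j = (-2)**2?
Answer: -1/355 ≈ -0.0028169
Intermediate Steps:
j = 4
U(D, m) = 4 (U(D, m) = 1*4 = 4)
1/(-359 + U(12, 4)) = 1/(-359 + 4) = 1/(-355) = -1/355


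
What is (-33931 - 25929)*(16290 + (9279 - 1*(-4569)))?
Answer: -1804060680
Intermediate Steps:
(-33931 - 25929)*(16290 + (9279 - 1*(-4569))) = -59860*(16290 + (9279 + 4569)) = -59860*(16290 + 13848) = -59860*30138 = -1804060680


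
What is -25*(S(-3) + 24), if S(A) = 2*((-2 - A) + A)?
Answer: -500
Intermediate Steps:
S(A) = -4 (S(A) = 2*(-2) = -4)
-25*(S(-3) + 24) = -25*(-4 + 24) = -25*20 = -500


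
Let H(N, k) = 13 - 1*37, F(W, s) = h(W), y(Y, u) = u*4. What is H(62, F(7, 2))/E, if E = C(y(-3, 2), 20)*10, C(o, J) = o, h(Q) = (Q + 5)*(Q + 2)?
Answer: -3/10 ≈ -0.30000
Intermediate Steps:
y(Y, u) = 4*u
h(Q) = (2 + Q)*(5 + Q) (h(Q) = (5 + Q)*(2 + Q) = (2 + Q)*(5 + Q))
F(W, s) = 10 + W² + 7*W
H(N, k) = -24 (H(N, k) = 13 - 37 = -24)
E = 80 (E = (4*2)*10 = 8*10 = 80)
H(62, F(7, 2))/E = -24/80 = -24*1/80 = -3/10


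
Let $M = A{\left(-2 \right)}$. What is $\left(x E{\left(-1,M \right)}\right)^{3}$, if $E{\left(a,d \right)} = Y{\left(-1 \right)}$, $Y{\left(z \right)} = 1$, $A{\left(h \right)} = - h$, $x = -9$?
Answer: $-729$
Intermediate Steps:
$M = 2$ ($M = \left(-1\right) \left(-2\right) = 2$)
$E{\left(a,d \right)} = 1$
$\left(x E{\left(-1,M \right)}\right)^{3} = \left(\left(-9\right) 1\right)^{3} = \left(-9\right)^{3} = -729$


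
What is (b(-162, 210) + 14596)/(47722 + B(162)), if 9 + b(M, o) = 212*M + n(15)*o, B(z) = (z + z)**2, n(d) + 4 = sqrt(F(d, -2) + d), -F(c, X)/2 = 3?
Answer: -19967/152698 ≈ -0.13076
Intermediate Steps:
F(c, X) = -6 (F(c, X) = -2*3 = -6)
n(d) = -4 + sqrt(-6 + d)
B(z) = 4*z**2 (B(z) = (2*z)**2 = 4*z**2)
b(M, o) = -9 - o + 212*M (b(M, o) = -9 + (212*M + (-4 + sqrt(-6 + 15))*o) = -9 + (212*M + (-4 + sqrt(9))*o) = -9 + (212*M + (-4 + 3)*o) = -9 + (212*M - o) = -9 + (-o + 212*M) = -9 - o + 212*M)
(b(-162, 210) + 14596)/(47722 + B(162)) = ((-9 - 1*210 + 212*(-162)) + 14596)/(47722 + 4*162**2) = ((-9 - 210 - 34344) + 14596)/(47722 + 4*26244) = (-34563 + 14596)/(47722 + 104976) = -19967/152698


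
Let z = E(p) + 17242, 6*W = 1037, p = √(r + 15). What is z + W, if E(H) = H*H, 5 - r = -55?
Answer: 104939/6 ≈ 17490.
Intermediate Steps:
r = 60 (r = 5 - 1*(-55) = 5 + 55 = 60)
p = 5*√3 (p = √(60 + 15) = √75 = 5*√3 ≈ 8.6602)
W = 1037/6 (W = (⅙)*1037 = 1037/6 ≈ 172.83)
E(H) = H²
z = 17317 (z = (5*√3)² + 17242 = 75 + 17242 = 17317)
z + W = 17317 + 1037/6 = 104939/6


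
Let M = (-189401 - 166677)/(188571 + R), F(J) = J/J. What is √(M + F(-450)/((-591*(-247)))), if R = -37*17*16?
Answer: I*√27642141769383162489/3722559477 ≈ 1.4124*I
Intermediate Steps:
R = -10064 (R = -629*16 = -10064)
F(J) = 1
M = -356078/178507 (M = (-189401 - 166677)/(188571 - 10064) = -356078/178507 ≈ -1.9948)
√(M + F(-450)/((-591*(-247)))) = √(-356078/178507 + 1/(-591*(-247))) = √(-356078/178507 + 1/145977) = √(-51979019699/26057916339) = I*√27642141769383162489/3722559477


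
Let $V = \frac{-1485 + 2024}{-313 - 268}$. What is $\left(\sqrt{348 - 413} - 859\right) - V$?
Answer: $- \frac{71220}{83} + i \sqrt{65} \approx -858.07 + 8.0623 i$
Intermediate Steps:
$V = - \frac{77}{83}$ ($V = \frac{539}{-581} = 539 \left(- \frac{1}{581}\right) = - \frac{77}{83} \approx -0.92771$)
$\left(\sqrt{348 - 413} - 859\right) - V = \left(\sqrt{348 - 413} - 859\right) - - \frac{77}{83} = \left(\sqrt{-65} - 859\right) + \frac{77}{83} = \left(i \sqrt{65} - 859\right) + \frac{77}{83} = \left(-859 + i \sqrt{65}\right) + \frac{77}{83} = - \frac{71220}{83} + i \sqrt{65}$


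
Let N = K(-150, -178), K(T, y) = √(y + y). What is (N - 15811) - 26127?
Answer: -41938 + 2*I*√89 ≈ -41938.0 + 18.868*I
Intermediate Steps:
K(T, y) = √2*√y (K(T, y) = √(2*y) = √2*√y)
N = 2*I*√89 (N = √2*√(-178) = √2*(I*√178) = 2*I*√89 ≈ 18.868*I)
(N - 15811) - 26127 = (2*I*√89 - 15811) - 26127 = (-15811 + 2*I*√89) - 26127 = -41938 + 2*I*√89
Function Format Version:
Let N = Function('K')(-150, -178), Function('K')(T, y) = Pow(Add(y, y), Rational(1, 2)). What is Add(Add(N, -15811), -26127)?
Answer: Add(-41938, Mul(2, I, Pow(89, Rational(1, 2)))) ≈ Add(-41938., Mul(18.868, I))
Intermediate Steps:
Function('K')(T, y) = Mul(Pow(2, Rational(1, 2)), Pow(y, Rational(1, 2))) (Function('K')(T, y) = Pow(Mul(2, y), Rational(1, 2)) = Mul(Pow(2, Rational(1, 2)), Pow(y, Rational(1, 2))))
N = Mul(2, I, Pow(89, Rational(1, 2))) (N = Mul(Pow(2, Rational(1, 2)), Pow(-178, Rational(1, 2))) = Mul(Pow(2, Rational(1, 2)), Mul(I, Pow(178, Rational(1, 2)))) = Mul(2, I, Pow(89, Rational(1, 2))) ≈ Mul(18.868, I))
Add(Add(N, -15811), -26127) = Add(Add(Mul(2, I, Pow(89, Rational(1, 2))), -15811), -26127) = Add(Add(-15811, Mul(2, I, Pow(89, Rational(1, 2)))), -26127) = Add(-41938, Mul(2, I, Pow(89, Rational(1, 2))))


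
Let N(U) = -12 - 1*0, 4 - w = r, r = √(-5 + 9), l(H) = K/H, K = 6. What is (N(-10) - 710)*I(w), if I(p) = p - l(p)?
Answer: 722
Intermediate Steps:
l(H) = 6/H
r = 2 (r = √4 = 2)
w = 2 (w = 4 - 1*2 = 4 - 2 = 2)
N(U) = -12 (N(U) = -12 + 0 = -12)
I(p) = p - 6/p
(N(-10) - 710)*I(w) = (-12 - 710)*(2 - 6/2) = -722*(2 - 6*½) = -722*(2 - 3) = -722*(-1) = 722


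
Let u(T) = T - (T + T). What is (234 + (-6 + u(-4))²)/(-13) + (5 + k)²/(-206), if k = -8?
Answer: -49145/2678 ≈ -18.351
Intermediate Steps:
u(T) = -T (u(T) = T - 2*T = -T)
(234 + (-6 + u(-4))²)/(-13) + (5 + k)²/(-206) = (234 + (-6 - 1*(-4))²)/(-13) + (5 - 8)²/(-206) = (234 + (-6 + 4)²)*(-1/13) + (-3)²*(-1/206) = (234 + (-2)²)*(-1/13) + 9*(-1/206) = (234 + 4)*(-1/13) - 9/206 = 238*(-1/13) - 9/206 = -238/13 - 9/206 = -49145/2678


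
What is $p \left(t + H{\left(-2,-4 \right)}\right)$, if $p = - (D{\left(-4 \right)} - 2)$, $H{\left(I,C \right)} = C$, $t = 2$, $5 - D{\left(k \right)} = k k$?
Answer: $-26$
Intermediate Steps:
$D{\left(k \right)} = 5 - k^{2}$ ($D{\left(k \right)} = 5 - k k = 5 - k^{2}$)
$p = 13$ ($p = - (\left(5 - \left(-4\right)^{2}\right) - 2) = - (\left(5 - 16\right) - 2) = - (-11 - 2) = \left(-1\right) \left(-13\right) = 13$)
$p \left(t + H{\left(-2,-4 \right)}\right) = 13 \left(2 - 4\right) = 13 \left(-2\right) = -26$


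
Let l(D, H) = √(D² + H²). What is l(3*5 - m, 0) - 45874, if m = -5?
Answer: -45854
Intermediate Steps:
l(3*5 - m, 0) - 45874 = √((3*5 - 1*(-5))² + 0²) - 45874 = √((15 + 5)² + 0) - 45874 = √(20² + 0) - 45874 = √(400 + 0) - 45874 = √400 - 45874 = 20 - 45874 = -45854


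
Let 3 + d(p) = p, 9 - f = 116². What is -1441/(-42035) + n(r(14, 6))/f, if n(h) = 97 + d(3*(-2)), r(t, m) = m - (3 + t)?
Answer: 2239721/80749235 ≈ 0.027737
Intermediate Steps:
f = -13447 (f = 9 - 1*116² = 9 - 1*13456 = 9 - 13456 = -13447)
r(t, m) = -3 + m - t (r(t, m) = m + (-3 - t) = -3 + m - t)
d(p) = -3 + p
n(h) = 88 (n(h) = 97 + (-3 + 3*(-2)) = 97 + (-3 - 6) = 97 - 9 = 88)
-1441/(-42035) + n(r(14, 6))/f = -1441/(-42035) + 88/(-13447) = -1441*(-1/42035) + 88*(-1/13447) = 1441/42035 - 88/13447 = 2239721/80749235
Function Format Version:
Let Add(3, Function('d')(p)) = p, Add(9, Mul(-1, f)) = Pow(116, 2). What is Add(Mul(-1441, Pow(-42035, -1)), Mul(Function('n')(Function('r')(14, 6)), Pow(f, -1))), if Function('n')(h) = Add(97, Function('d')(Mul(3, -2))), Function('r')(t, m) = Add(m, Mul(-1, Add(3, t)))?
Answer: Rational(2239721, 80749235) ≈ 0.027737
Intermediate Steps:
f = -13447 (f = Add(9, Mul(-1, Pow(116, 2))) = Add(9, Mul(-1, 13456)) = Add(9, -13456) = -13447)
Function('r')(t, m) = Add(-3, m, Mul(-1, t)) (Function('r')(t, m) = Add(m, Add(-3, Mul(-1, t))) = Add(-3, m, Mul(-1, t)))
Function('d')(p) = Add(-3, p)
Function('n')(h) = 88 (Function('n')(h) = Add(97, Add(-3, Mul(3, -2))) = Add(97, Add(-3, -6)) = Add(97, -9) = 88)
Add(Mul(-1441, Pow(-42035, -1)), Mul(Function('n')(Function('r')(14, 6)), Pow(f, -1))) = Add(Mul(-1441, Pow(-42035, -1)), Mul(88, Pow(-13447, -1))) = Add(Mul(-1441, Rational(-1, 42035)), Mul(88, Rational(-1, 13447))) = Add(Rational(1441, 42035), Rational(-88, 13447)) = Rational(2239721, 80749235)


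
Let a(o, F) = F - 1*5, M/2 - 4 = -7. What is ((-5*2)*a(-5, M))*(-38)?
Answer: -4180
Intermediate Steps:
M = -6 (M = 8 + 2*(-7) = 8 - 14 = -6)
a(o, F) = -5 + F (a(o, F) = F - 5 = -5 + F)
((-5*2)*a(-5, M))*(-38) = ((-5*2)*(-5 - 6))*(-38) = -10*(-11)*(-38) = 110*(-38) = -4180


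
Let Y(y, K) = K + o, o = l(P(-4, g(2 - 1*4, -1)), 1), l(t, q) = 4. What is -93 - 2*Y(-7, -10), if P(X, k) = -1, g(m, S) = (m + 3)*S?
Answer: -81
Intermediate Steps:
g(m, S) = S*(3 + m) (g(m, S) = (3 + m)*S = S*(3 + m))
o = 4
Y(y, K) = 4 + K (Y(y, K) = K + 4 = 4 + K)
-93 - 2*Y(-7, -10) = -93 - 2*(4 - 10) = -93 - 2*(-6) = -93 + 12 = -81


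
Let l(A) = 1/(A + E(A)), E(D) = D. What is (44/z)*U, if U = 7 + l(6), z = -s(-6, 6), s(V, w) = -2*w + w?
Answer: 935/18 ≈ 51.944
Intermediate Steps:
s(V, w) = -w
z = 6 (z = -(-1)*6 = -1*(-6) = 6)
l(A) = 1/(2*A) (l(A) = 1/(A + A) = 1/(2*A))
U = 85/12 (U = 7 + (½)/6 = 7 + (½)*(⅙) = 7 + 1/12 = 85/12 ≈ 7.0833)
(44/z)*U = (44/6)*(85/12) = (44*(⅙))*(85/12) = (22/3)*(85/12) = 935/18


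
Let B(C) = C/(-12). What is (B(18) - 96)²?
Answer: 38025/4 ≈ 9506.3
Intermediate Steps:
B(C) = -C/12 (B(C) = C*(-1/12) = -C/12)
(B(18) - 96)² = (-1/12*18 - 96)² = (-3/2 - 96)² = (-195/2)² = 38025/4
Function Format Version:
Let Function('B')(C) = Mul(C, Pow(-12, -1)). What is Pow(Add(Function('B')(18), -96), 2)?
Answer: Rational(38025, 4) ≈ 9506.3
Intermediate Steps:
Function('B')(C) = Mul(Rational(-1, 12), C) (Function('B')(C) = Mul(C, Rational(-1, 12)) = Mul(Rational(-1, 12), C))
Pow(Add(Function('B')(18), -96), 2) = Pow(Add(Mul(Rational(-1, 12), 18), -96), 2) = Pow(Add(Rational(-3, 2), -96), 2) = Pow(Rational(-195, 2), 2) = Rational(38025, 4)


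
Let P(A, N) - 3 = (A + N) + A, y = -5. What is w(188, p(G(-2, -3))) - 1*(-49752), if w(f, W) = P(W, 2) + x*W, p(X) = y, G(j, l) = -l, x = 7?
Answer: 49712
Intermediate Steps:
P(A, N) = 3 + N + 2*A (P(A, N) = 3 + ((A + N) + A) = 3 + (N + 2*A) = 3 + N + 2*A)
p(X) = -5
w(f, W) = 5 + 9*W (w(f, W) = (3 + 2 + 2*W) + 7*W = (5 + 2*W) + 7*W = 5 + 9*W)
w(188, p(G(-2, -3))) - 1*(-49752) = (5 + 9*(-5)) - 1*(-49752) = (5 - 45) + 49752 = -40 + 49752 = 49712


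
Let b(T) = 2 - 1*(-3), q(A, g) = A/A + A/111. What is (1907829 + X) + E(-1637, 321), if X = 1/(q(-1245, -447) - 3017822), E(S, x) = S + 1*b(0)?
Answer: 212845560530987/111659792 ≈ 1.9062e+6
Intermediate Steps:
q(A, g) = 1 + A/111 (q(A, g) = 1 + A*(1/111) = 1 + A/111)
b(T) = 5 (b(T) = 2 + 3 = 5)
E(S, x) = 5 + S (E(S, x) = S + 1*5 = S + 5 = 5 + S)
X = -37/111659792 (X = 1/((1 + (1/111)*(-1245)) - 3017822) = 1/((1 - 415/37) - 3017822) = 1/(-378/37 - 3017822) = 1/(-111659792/37) = -37/111659792 ≈ -3.3136e-7)
(1907829 + X) + E(-1637, 321) = (1907829 - 37/111659792) + (5 - 1637) = 213027789311531/111659792 - 1632 = 212845560530987/111659792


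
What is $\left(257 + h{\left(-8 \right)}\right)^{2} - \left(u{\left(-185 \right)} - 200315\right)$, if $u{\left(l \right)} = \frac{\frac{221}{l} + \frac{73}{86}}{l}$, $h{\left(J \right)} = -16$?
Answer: $\frac{760549861099}{2943350} \approx 2.584 \cdot 10^{5}$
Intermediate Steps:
$u{\left(l \right)} = \frac{\frac{73}{86} + \frac{221}{l}}{l}$ ($u{\left(l \right)} = \frac{\frac{221}{l} + 73 \cdot \frac{1}{86}}{l} = \frac{\frac{221}{l} + \frac{73}{86}}{l} = \frac{\frac{73}{86} + \frac{221}{l}}{l}$)
$\left(257 + h{\left(-8 \right)}\right)^{2} - \left(u{\left(-185 \right)} - 200315\right) = \left(257 - 16\right)^{2} - \left(\frac{19006 + 73 \left(-185\right)}{86 \cdot 34225} - 200315\right) = 241^{2} - \left(\frac{1}{86} \cdot \frac{1}{34225} \left(19006 - 13505\right) - 200315\right) = 58081 - \left(\frac{1}{86} \cdot \frac{1}{34225} \cdot 5501 - 200315\right) = 58081 - \left(\frac{5501}{2943350} - 200315\right) = 58081 - - \frac{589597149749}{2943350} = 58081 + \frac{589597149749}{2943350} = \frac{760549861099}{2943350}$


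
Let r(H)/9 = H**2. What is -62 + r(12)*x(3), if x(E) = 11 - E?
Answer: 10306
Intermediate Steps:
r(H) = 9*H**2
-62 + r(12)*x(3) = -62 + (9*12**2)*(11 - 1*3) = -62 + (9*144)*(11 - 3) = -62 + 1296*8 = -62 + 10368 = 10306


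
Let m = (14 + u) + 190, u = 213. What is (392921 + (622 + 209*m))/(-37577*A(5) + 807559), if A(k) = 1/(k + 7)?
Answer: 5768352/9653131 ≈ 0.59756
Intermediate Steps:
A(k) = 1/(7 + k)
m = 417 (m = (14 + 213) + 190 = 227 + 190 = 417)
(392921 + (622 + 209*m))/(-37577*A(5) + 807559) = (392921 + (622 + 209*417))/(-37577/(7 + 5) + 807559) = (392921 + (622 + 87153))/(-37577/12 + 807559) = (392921 + 87775)/(-37577*1/12 + 807559) = 480696/(-37577/12 + 807559) = 480696/(9653131/12) = 480696*(12/9653131) = 5768352/9653131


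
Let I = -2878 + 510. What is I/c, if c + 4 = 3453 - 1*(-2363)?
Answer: -592/1453 ≈ -0.40743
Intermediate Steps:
c = 5812 (c = -4 + (3453 - 1*(-2363)) = -4 + (3453 + 2363) = -4 + 5816 = 5812)
I = -2368
I/c = -2368/5812 = -2368*1/5812 = -592/1453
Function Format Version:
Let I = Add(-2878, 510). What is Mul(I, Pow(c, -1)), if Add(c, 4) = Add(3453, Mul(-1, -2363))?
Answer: Rational(-592, 1453) ≈ -0.40743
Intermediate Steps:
c = 5812 (c = Add(-4, Add(3453, Mul(-1, -2363))) = Add(-4, Add(3453, 2363)) = Add(-4, 5816) = 5812)
I = -2368
Mul(I, Pow(c, -1)) = Mul(-2368, Pow(5812, -1)) = Mul(-2368, Rational(1, 5812)) = Rational(-592, 1453)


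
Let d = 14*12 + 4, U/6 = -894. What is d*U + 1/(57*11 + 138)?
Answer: -705795119/765 ≈ -9.2261e+5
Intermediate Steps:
U = -5364 (U = 6*(-894) = -5364)
d = 172 (d = 168 + 4 = 172)
d*U + 1/(57*11 + 138) = 172*(-5364) + 1/(57*11 + 138) = -922608 + 1/(627 + 138) = -922608 + 1/765 = -705795119/765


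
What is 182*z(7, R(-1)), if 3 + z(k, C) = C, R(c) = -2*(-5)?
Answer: 1274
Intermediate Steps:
R(c) = 10
z(k, C) = -3 + C
182*z(7, R(-1)) = 182*(-3 + 10) = 182*7 = 1274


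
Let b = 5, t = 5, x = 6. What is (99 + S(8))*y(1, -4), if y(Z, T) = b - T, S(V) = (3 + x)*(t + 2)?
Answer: 1458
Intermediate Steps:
S(V) = 63 (S(V) = (3 + 6)*(5 + 2) = 9*7 = 63)
y(Z, T) = 5 - T
(99 + S(8))*y(1, -4) = (99 + 63)*(5 - 1*(-4)) = 162*(5 + 4) = 162*9 = 1458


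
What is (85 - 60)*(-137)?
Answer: -3425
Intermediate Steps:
(85 - 60)*(-137) = 25*(-137) = -3425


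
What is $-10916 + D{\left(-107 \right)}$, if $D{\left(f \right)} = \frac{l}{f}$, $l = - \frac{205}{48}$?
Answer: $- \frac{56064371}{5136} \approx -10916.0$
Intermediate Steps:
$l = - \frac{205}{48}$ ($l = \left(-205\right) \frac{1}{48} = - \frac{205}{48} \approx -4.2708$)
$D{\left(f \right)} = - \frac{205}{48 f}$
$-10916 + D{\left(-107 \right)} = -10916 - \frac{205}{48 \left(-107\right)} = -10916 - - \frac{205}{5136} = -10916 + \frac{205}{5136} = - \frac{56064371}{5136}$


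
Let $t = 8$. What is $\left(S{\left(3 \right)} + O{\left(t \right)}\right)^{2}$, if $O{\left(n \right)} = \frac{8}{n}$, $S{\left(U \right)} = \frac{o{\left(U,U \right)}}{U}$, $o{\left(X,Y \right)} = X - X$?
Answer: $1$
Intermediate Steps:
$o{\left(X,Y \right)} = 0$
$S{\left(U \right)} = 0$ ($S{\left(U \right)} = \frac{0}{U} = 0$)
$\left(S{\left(3 \right)} + O{\left(t \right)}\right)^{2} = \left(0 + \frac{8}{8}\right)^{2} = \left(0 + 8 \cdot \frac{1}{8}\right)^{2} = \left(0 + 1\right)^{2} = 1^{2} = 1$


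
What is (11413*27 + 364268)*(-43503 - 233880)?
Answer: -186517599477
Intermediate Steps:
(11413*27 + 364268)*(-43503 - 233880) = (308151 + 364268)*(-277383) = 672419*(-277383) = -186517599477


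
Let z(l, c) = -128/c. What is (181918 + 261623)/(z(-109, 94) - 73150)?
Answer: -6948809/1146038 ≈ -6.0633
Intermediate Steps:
(181918 + 261623)/(z(-109, 94) - 73150) = (181918 + 261623)/(-128/94 - 73150) = 443541/(-128*1/94 - 73150) = 443541/(-64/47 - 73150) = 443541/(-3438114/47) = 443541*(-47/3438114) = -6948809/1146038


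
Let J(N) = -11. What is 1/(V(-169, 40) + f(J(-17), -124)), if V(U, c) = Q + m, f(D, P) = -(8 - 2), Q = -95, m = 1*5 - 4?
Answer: -1/100 ≈ -0.010000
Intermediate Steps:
m = 1 (m = 5 - 4 = 1)
f(D, P) = -6 (f(D, P) = -1*6 = -6)
V(U, c) = -94 (V(U, c) = -95 + 1 = -94)
1/(V(-169, 40) + f(J(-17), -124)) = 1/(-94 - 6) = 1/(-100) = -1/100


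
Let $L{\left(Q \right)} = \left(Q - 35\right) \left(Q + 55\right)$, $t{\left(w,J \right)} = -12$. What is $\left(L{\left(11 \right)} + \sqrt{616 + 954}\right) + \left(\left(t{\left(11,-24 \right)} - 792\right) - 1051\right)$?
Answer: $-3439 + \sqrt{1570} \approx -3399.4$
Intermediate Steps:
$L{\left(Q \right)} = \left(-35 + Q\right) \left(55 + Q\right)$
$\left(L{\left(11 \right)} + \sqrt{616 + 954}\right) + \left(\left(t{\left(11,-24 \right)} - 792\right) - 1051\right) = \left(\left(-1925 + 11^{2} + 20 \cdot 11\right) + \sqrt{616 + 954}\right) - 1855 = \left(\left(-1925 + 121 + 220\right) + \sqrt{1570}\right) - 1855 = \left(-1584 + \sqrt{1570}\right) - 1855 = -3439 + \sqrt{1570}$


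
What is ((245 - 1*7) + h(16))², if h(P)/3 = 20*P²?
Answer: 243297604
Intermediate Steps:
h(P) = 60*P² (h(P) = 3*(20*P²) = 60*P²)
((245 - 1*7) + h(16))² = ((245 - 1*7) + 60*16²)² = ((245 - 7) + 60*256)² = (238 + 15360)² = 15598² = 243297604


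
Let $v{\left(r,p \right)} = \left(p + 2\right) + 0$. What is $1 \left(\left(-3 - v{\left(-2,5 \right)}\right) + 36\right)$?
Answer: $26$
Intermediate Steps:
$v{\left(r,p \right)} = 2 + p$ ($v{\left(r,p \right)} = \left(2 + p\right) + 0 = 2 + p$)
$1 \left(\left(-3 - v{\left(-2,5 \right)}\right) + 36\right) = 1 \left(\left(-3 - \left(2 + 5\right)\right) + 36\right) = 1 \left(\left(-3 - 7\right) + 36\right) = 1 \left(-10 + 36\right) = 1 \cdot 26 = 26$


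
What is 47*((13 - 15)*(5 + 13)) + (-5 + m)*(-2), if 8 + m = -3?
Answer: -1660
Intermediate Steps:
m = -11 (m = -8 - 3 = -11)
47*((13 - 15)*(5 + 13)) + (-5 + m)*(-2) = 47*((13 - 15)*(5 + 13)) + (-5 - 11)*(-2) = 47*(-2*18) - 16*(-2) = 47*(-36) + 32 = -1692 + 32 = -1660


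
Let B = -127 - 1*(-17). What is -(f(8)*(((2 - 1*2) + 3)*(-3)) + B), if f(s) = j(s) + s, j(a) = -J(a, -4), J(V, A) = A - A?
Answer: 182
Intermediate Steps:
J(V, A) = 0
B = -110 (B = -127 + 17 = -110)
j(a) = 0 (j(a) = -1*0 = 0)
f(s) = s (f(s) = 0 + s = s)
-(f(8)*(((2 - 1*2) + 3)*(-3)) + B) = -(8*(((2 - 1*2) + 3)*(-3)) - 110) = -(8*(((2 - 2) + 3)*(-3)) - 110) = -(8*((0 + 3)*(-3)) - 110) = -(8*(3*(-3)) - 110) = -(8*(-9) - 110) = -(-72 - 110) = -1*(-182) = 182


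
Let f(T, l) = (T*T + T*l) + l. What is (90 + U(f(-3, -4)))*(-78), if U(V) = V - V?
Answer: -7020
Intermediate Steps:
f(T, l) = l + T² + T*l (f(T, l) = (T² + T*l) + l = l + T² + T*l)
U(V) = 0
(90 + U(f(-3, -4)))*(-78) = (90 + 0)*(-78) = 90*(-78) = -7020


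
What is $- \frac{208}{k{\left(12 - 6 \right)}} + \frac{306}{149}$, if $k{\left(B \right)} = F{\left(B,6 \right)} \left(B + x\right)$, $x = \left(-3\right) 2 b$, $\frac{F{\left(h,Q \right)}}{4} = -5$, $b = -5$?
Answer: $\frac{15707}{6705} \approx 2.3426$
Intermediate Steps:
$F{\left(h,Q \right)} = -20$ ($F{\left(h,Q \right)} = 4 \left(-5\right) = -20$)
$x = 30$ ($x = \left(-3\right) 2 \left(-5\right) = \left(-6\right) \left(-5\right) = 30$)
$k{\left(B \right)} = -600 - 20 B$ ($k{\left(B \right)} = - 20 \left(B + 30\right) = - 20 \left(30 + B\right) = -600 - 20 B$)
$- \frac{208}{k{\left(12 - 6 \right)}} + \frac{306}{149} = - \frac{208}{-600 - 20 \left(12 - 6\right)} + \frac{306}{149} = - \frac{208}{-600 - 120} + 306 \cdot \frac{1}{149} = - \frac{208}{-600 - 120} + \frac{306}{149} = - \frac{208}{-720} + \frac{306}{149} = \left(-208\right) \left(- \frac{1}{720}\right) + \frac{306}{149} = \frac{13}{45} + \frac{306}{149} = \frac{15707}{6705}$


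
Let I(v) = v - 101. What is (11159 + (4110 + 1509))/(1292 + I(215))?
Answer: 8389/703 ≈ 11.933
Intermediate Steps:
I(v) = -101 + v
(11159 + (4110 + 1509))/(1292 + I(215)) = (11159 + (4110 + 1509))/(1292 + (-101 + 215)) = (11159 + 5619)/(1292 + 114) = 16778/1406 = 16778*(1/1406) = 8389/703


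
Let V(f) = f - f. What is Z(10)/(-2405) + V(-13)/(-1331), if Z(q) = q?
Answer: -2/481 ≈ -0.0041580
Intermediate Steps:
V(f) = 0
Z(10)/(-2405) + V(-13)/(-1331) = 10/(-2405) + 0/(-1331) = 10*(-1/2405) + 0*(-1/1331) = -2/481 + 0 = -2/481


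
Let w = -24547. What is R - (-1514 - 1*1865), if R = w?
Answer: -21168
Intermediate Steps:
R = -24547
R - (-1514 - 1*1865) = -24547 - (-1514 - 1*1865) = -24547 - (-1514 - 1865) = -24547 - 1*(-3379) = -24547 + 3379 = -21168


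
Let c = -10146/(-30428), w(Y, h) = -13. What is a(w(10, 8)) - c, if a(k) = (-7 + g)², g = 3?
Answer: 238351/15214 ≈ 15.667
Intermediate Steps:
c = 5073/15214 (c = -10146*(-1/30428) = 5073/15214 ≈ 0.33344)
a(k) = 16 (a(k) = (-7 + 3)² = (-4)² = 16)
a(w(10, 8)) - c = 16 - 1*5073/15214 = 16 - 5073/15214 = 238351/15214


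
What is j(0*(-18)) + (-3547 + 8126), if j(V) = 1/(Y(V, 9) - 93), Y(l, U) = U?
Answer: 384635/84 ≈ 4579.0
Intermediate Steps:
j(V) = -1/84 (j(V) = 1/(9 - 93) = 1/(-84) = -1/84)
j(0*(-18)) + (-3547 + 8126) = -1/84 + (-3547 + 8126) = -1/84 + 4579 = 384635/84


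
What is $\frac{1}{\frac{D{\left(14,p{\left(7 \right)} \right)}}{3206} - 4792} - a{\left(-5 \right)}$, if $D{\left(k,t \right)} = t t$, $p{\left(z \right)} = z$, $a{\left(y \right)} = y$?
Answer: $\frac{10973187}{2194729} \approx 4.9998$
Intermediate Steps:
$D{\left(k,t \right)} = t^{2}$
$\frac{1}{\frac{D{\left(14,p{\left(7 \right)} \right)}}{3206} - 4792} - a{\left(-5 \right)} = \frac{1}{\frac{7^{2}}{3206} - 4792} - -5 = \frac{1}{49 \cdot \frac{1}{3206} - 4792} + 5 = \frac{1}{\frac{7}{458} - 4792} + 5 = \frac{1}{- \frac{2194729}{458}} + 5 = - \frac{458}{2194729} + 5 = \frac{10973187}{2194729}$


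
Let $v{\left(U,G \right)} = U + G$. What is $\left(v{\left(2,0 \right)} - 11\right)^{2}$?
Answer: $81$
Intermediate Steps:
$v{\left(U,G \right)} = G + U$
$\left(v{\left(2,0 \right)} - 11\right)^{2} = \left(\left(0 + 2\right) - 11\right)^{2} = \left(2 - 11\right)^{2} = \left(-9\right)^{2} = 81$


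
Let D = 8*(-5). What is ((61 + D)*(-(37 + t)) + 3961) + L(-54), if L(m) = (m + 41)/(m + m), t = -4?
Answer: 352957/108 ≈ 3268.1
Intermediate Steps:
L(m) = (41 + m)/(2*m) (L(m) = (41 + m)/((2*m)) = (41 + m)*(1/(2*m)) = (41 + m)/(2*m))
D = -40
((61 + D)*(-(37 + t)) + 3961) + L(-54) = ((61 - 40)*(-(37 - 4)) + 3961) + (½)*(41 - 54)/(-54) = (21*(-1*33) + 3961) + (½)*(-1/54)*(-13) = (21*(-33) + 3961) + 13/108 = (-693 + 3961) + 13/108 = 3268 + 13/108 = 352957/108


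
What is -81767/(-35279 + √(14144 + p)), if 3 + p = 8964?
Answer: 2884657993/1244584736 + 81767*√23105/1244584736 ≈ 2.3278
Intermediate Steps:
p = 8961 (p = -3 + 8964 = 8961)
-81767/(-35279 + √(14144 + p)) = -81767/(-35279 + √(14144 + 8961)) = -81767/(-35279 + √23105)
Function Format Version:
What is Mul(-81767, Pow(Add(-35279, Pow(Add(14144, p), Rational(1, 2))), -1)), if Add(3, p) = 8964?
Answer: Add(Rational(2884657993, 1244584736), Mul(Rational(81767, 1244584736), Pow(23105, Rational(1, 2)))) ≈ 2.3278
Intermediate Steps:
p = 8961 (p = Add(-3, 8964) = 8961)
Mul(-81767, Pow(Add(-35279, Pow(Add(14144, p), Rational(1, 2))), -1)) = Mul(-81767, Pow(Add(-35279, Pow(Add(14144, 8961), Rational(1, 2))), -1)) = Mul(-81767, Pow(Add(-35279, Pow(23105, Rational(1, 2))), -1))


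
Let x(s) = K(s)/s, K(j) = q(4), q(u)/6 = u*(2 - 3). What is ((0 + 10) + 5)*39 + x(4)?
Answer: 579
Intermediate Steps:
q(u) = -6*u (q(u) = 6*(u*(2 - 3)) = 6*(u*(-1)) = 6*(-u) = -6*u)
K(j) = -24 (K(j) = -6*4 = -24)
x(s) = -24/s
((0 + 10) + 5)*39 + x(4) = ((0 + 10) + 5)*39 - 24/4 = (10 + 5)*39 - 24*¼ = 15*39 - 6 = 585 - 6 = 579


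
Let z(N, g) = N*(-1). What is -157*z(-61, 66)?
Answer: -9577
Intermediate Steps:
z(N, g) = -N
-157*z(-61, 66) = -(-157)*(-61) = -157*61 = -9577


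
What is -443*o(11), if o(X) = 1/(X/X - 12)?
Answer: 443/11 ≈ 40.273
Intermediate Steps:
o(X) = -1/11 (o(X) = 1/(1 - 12) = 1/(-11) = -1/11)
-443*o(11) = -443*(-1/11) = 443/11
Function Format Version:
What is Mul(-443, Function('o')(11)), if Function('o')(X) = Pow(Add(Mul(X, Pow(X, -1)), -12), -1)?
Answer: Rational(443, 11) ≈ 40.273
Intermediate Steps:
Function('o')(X) = Rational(-1, 11) (Function('o')(X) = Pow(Add(1, -12), -1) = Pow(-11, -1) = Rational(-1, 11))
Mul(-443, Function('o')(11)) = Mul(-443, Rational(-1, 11)) = Rational(443, 11)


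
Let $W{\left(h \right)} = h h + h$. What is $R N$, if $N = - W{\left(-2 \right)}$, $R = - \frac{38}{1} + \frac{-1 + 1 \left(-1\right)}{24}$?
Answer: $\frac{457}{6} \approx 76.167$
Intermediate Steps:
$R = - \frac{457}{12}$ ($R = \left(-38\right) 1 + \left(-1 - 1\right) \frac{1}{24} = -38 - \frac{1}{12} = - \frac{457}{12} \approx -38.083$)
$W{\left(h \right)} = h + h^{2}$ ($W{\left(h \right)} = h^{2} + h = h + h^{2}$)
$N = -2$ ($N = - \left(-2\right) \left(1 - 2\right) = - \left(-2\right) \left(-1\right) = \left(-1\right) 2 = -2$)
$R N = \left(- \frac{457}{12}\right) \left(-2\right) = \frac{457}{6}$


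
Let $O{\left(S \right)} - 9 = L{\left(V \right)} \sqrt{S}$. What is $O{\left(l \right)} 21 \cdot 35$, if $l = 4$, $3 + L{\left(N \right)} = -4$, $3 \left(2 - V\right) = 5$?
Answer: $-3675$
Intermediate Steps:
$V = \frac{1}{3}$ ($V = 2 - \frac{5}{3} = \frac{1}{3} \approx 0.33333$)
$L{\left(N \right)} = -7$ ($L{\left(N \right)} = -3 - 4 = -7$)
$O{\left(S \right)} = 9 - 7 \sqrt{S}$
$O{\left(l \right)} 21 \cdot 35 = \left(9 - 7 \sqrt{4}\right) 21 \cdot 35 = \left(9 - 14\right) 21 \cdot 35 = \left(-5\right) 21 \cdot 35 = \left(-105\right) 35 = -3675$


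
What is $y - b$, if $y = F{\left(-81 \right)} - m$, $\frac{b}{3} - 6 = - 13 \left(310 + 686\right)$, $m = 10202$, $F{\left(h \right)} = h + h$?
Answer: $28462$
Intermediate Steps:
$F{\left(h \right)} = 2 h$
$b = -38826$ ($b = 18 + 3 \left(- 13 \left(310 + 686\right)\right) = 18 + 3 \left(\left(-13\right) 996\right) = 18 + 3 \left(-12948\right) = 18 - 38844 = -38826$)
$y = -10364$ ($y = 2 \left(-81\right) - 10202 = -162 - 10202 = -10364$)
$y - b = -10364 - -38826 = -10364 + 38826 = 28462$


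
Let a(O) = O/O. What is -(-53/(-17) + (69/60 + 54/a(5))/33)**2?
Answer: -2887020361/125888400 ≈ -22.933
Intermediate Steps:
a(O) = 1
-(-53/(-17) + (69/60 + 54/a(5))/33)**2 = -(-53/(-17) + (69/60 + 54/1)/33)**2 = -(-53*(-1/17) + (69*(1/60) + 54*1)*(1/33))**2 = -(53/17 + (23/20 + 54)*(1/33))**2 = -(53/17 + (1103/20)*(1/33))**2 = -(53/17 + 1103/660)**2 = -(53731/11220)**2 = -1*2887020361/125888400 = -2887020361/125888400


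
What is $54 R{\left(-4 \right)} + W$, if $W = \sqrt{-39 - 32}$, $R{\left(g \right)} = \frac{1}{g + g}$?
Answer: $- \frac{27}{4} + i \sqrt{71} \approx -6.75 + 8.4261 i$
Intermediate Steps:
$R{\left(g \right)} = \frac{1}{2 g}$
$W = i \sqrt{71}$ ($W = \sqrt{-71} = i \sqrt{71} \approx 8.4261 i$)
$54 R{\left(-4 \right)} + W = 54 \frac{1}{2 \left(-4\right)} + i \sqrt{71} = 54 \cdot \frac{1}{2} \left(- \frac{1}{4}\right) + i \sqrt{71} = 54 \left(- \frac{1}{8}\right) + i \sqrt{71} = - \frac{27}{4} + i \sqrt{71}$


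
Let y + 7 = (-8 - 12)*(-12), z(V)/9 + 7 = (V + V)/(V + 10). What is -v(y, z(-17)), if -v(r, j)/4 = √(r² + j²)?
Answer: 4*√2678386/7 ≈ 935.19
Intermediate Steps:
z(V) = -63 + 18*V/(10 + V) (z(V) = -63 + 9*((V + V)/(V + 10)) = -63 + 9*((2*V)/(10 + V)) = -63 + 9*(2*V/(10 + V)) = -63 + 18*V/(10 + V))
y = 233 (y = -7 + (-8 - 12)*(-12) = -7 - 20*(-12) = -7 + 240 = 233)
v(r, j) = -4*√(j² + r²) (v(r, j) = -4*√(r² + j²) = -4*√(j² + r²))
-v(y, z(-17)) = -(-4)*√((45*(-14 - 1*(-17))/(10 - 17))² + 233²) = -(-4)*√((45*(-14 + 17)/(-7))² + 54289) = -(-4)*√((45*(-⅐)*3)² + 54289) = -(-4)*√((-135/7)² + 54289) = -(-4)*√(18225/49 + 54289) = -(-4)*√(2678386/49) = -(-4)*√2678386/7 = 4*√2678386/7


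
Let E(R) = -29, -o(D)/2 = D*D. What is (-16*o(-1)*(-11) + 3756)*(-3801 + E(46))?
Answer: -13037320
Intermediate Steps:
o(D) = -2*D² (o(D) = -2*D*D = -2*D²)
(-16*o(-1)*(-11) + 3756)*(-3801 + E(46)) = (-(-32)*(-1)²*(-11) + 3756)*(-3801 - 29) = (-(-32)*(-11) + 3756)*(-3830) = (-16*(-2)*(-11) + 3756)*(-3830) = (32*(-11) + 3756)*(-3830) = (-352 + 3756)*(-3830) = 3404*(-3830) = -13037320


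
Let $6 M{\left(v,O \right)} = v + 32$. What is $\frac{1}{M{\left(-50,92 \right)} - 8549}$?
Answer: $- \frac{1}{8552} \approx -0.00011693$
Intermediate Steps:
$M{\left(v,O \right)} = \frac{16}{3} + \frac{v}{6}$ ($M{\left(v,O \right)} = \frac{v + 32}{6} = \frac{32 + v}{6} = \frac{16}{3} + \frac{v}{6}$)
$\frac{1}{M{\left(-50,92 \right)} - 8549} = \frac{1}{\left(\frac{16}{3} + \frac{1}{6} \left(-50\right)\right) - 8549} = \frac{1}{\left(\frac{16}{3} - \frac{25}{3}\right) - 8549} = \frac{1}{-3 - 8549} = \frac{1}{-8552} = - \frac{1}{8552}$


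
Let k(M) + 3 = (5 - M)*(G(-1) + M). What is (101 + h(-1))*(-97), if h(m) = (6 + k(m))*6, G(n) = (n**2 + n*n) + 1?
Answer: -18527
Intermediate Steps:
G(n) = 1 + 2*n**2 (G(n) = (n**2 + n**2) + 1 = 2*n**2 + 1 = 1 + 2*n**2)
k(M) = -3 + (3 + M)*(5 - M) (k(M) = -3 + (5 - M)*((1 + 2*(-1)**2) + M) = -3 + (5 - M)*((1 + 2*1) + M) = -3 + (5 - M)*((1 + 2) + M) = -3 + (5 - M)*(3 + M) = -3 + (3 + M)*(5 - M))
h(m) = 108 - 6*m**2 + 12*m (h(m) = (6 + (12 - m**2 + 2*m))*6 = (18 - m**2 + 2*m)*6 = 108 - 6*m**2 + 12*m)
(101 + h(-1))*(-97) = (101 + (108 - 6*(-1)**2 + 12*(-1)))*(-97) = (101 + (108 - 6*1 - 12))*(-97) = (101 + (108 - 6 - 12))*(-97) = (101 + 90)*(-97) = 191*(-97) = -18527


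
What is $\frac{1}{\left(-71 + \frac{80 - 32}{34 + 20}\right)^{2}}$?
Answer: $\frac{81}{398161} \approx 0.00020344$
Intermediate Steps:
$\frac{1}{\left(-71 + \frac{80 - 32}{34 + 20}\right)^{2}} = \frac{1}{\left(-71 + \frac{48}{54}\right)^{2}} = \frac{1}{\left(-71 + 48 \cdot \frac{1}{54}\right)^{2}} = \frac{1}{\left(-71 + \frac{8}{9}\right)^{2}} = \frac{1}{\left(- \frac{631}{9}\right)^{2}} = \frac{1}{\frac{398161}{81}} = \frac{81}{398161}$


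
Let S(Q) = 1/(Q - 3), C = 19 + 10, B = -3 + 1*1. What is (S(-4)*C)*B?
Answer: 58/7 ≈ 8.2857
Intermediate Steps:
B = -2 (B = -3 + 1 = -2)
C = 29
S(Q) = 1/(-3 + Q)
(S(-4)*C)*B = (29/(-3 - 4))*(-2) = (29/(-7))*(-2) = -1/7*29*(-2) = -29/7*(-2) = 58/7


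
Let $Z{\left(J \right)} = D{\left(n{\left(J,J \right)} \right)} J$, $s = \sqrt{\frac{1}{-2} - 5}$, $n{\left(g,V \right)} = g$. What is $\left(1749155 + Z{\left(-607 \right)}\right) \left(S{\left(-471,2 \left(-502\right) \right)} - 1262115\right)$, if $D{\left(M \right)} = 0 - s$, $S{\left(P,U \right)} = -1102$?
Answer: $-2209562331635 - \frac{766772719 i \sqrt{22}}{2} \approx -2.2096 \cdot 10^{12} - 1.7982 \cdot 10^{9} i$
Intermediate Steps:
$s = \frac{i \sqrt{22}}{2}$ ($s = \sqrt{- \frac{1}{2} - 5} = \sqrt{- \frac{11}{2}} = \frac{i \sqrt{22}}{2} \approx 2.3452 i$)
$D{\left(M \right)} = - \frac{i \sqrt{22}}{2}$ ($D{\left(M \right)} = 0 - \frac{i \sqrt{22}}{2} = - \frac{i \sqrt{22}}{2}$)
$Z{\left(J \right)} = - \frac{i J \sqrt{22}}{2}$ ($Z{\left(J \right)} = - \frac{i \sqrt{22}}{2} J = - \frac{i J \sqrt{22}}{2}$)
$\left(1749155 + Z{\left(-607 \right)}\right) \left(S{\left(-471,2 \left(-502\right) \right)} - 1262115\right) = \left(1749155 - \frac{1}{2} i \left(-607\right) \sqrt{22}\right) \left(-1102 - 1262115\right) = \left(1749155 + \frac{607 i \sqrt{22}}{2}\right) \left(-1263217\right) = -2209562331635 - \frac{766772719 i \sqrt{22}}{2}$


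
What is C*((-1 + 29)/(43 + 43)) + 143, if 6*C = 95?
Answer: 19112/129 ≈ 148.16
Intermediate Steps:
C = 95/6 (C = (1/6)*95 = 95/6 ≈ 15.833)
C*((-1 + 29)/(43 + 43)) + 143 = 95*((-1 + 29)/(43 + 43))/6 + 143 = 95*(28/86)/6 + 143 = 95*(28*(1/86))/6 + 143 = (95/6)*(14/43) + 143 = 665/129 + 143 = 19112/129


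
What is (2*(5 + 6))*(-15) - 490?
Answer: -820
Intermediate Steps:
(2*(5 + 6))*(-15) - 490 = (2*11)*(-15) - 490 = 22*(-15) - 490 = -330 - 490 = -820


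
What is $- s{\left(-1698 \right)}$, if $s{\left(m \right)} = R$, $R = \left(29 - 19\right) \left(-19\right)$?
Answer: $190$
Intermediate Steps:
$R = -190$ ($R = 10 \left(-19\right) = -190$)
$s{\left(m \right)} = -190$
$- s{\left(-1698 \right)} = \left(-1\right) \left(-190\right) = 190$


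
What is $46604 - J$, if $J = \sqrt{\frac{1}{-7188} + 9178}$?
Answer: $46604 - \frac{\sqrt{118550719011}}{3594} \approx 46508.0$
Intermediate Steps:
$J = \frac{\sqrt{118550719011}}{3594}$ ($J = \sqrt{- \frac{1}{7188} + 9178} = \sqrt{\frac{65971463}{7188}} = \frac{\sqrt{118550719011}}{3594} \approx 95.802$)
$46604 - J = 46604 - \frac{\sqrt{118550719011}}{3594}$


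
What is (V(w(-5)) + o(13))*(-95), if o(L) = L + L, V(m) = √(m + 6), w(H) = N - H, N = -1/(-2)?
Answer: -2470 - 95*√46/2 ≈ -2792.2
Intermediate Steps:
N = ½ (N = -1*(-½) = ½ ≈ 0.50000)
w(H) = ½ - H
V(m) = √(6 + m)
o(L) = 2*L
(V(w(-5)) + o(13))*(-95) = (√(6 + (½ - 1*(-5))) + 2*13)*(-95) = (√(6 + (½ + 5)) + 26)*(-95) = (√(6 + 11/2) + 26)*(-95) = (√(23/2) + 26)*(-95) = (√46/2 + 26)*(-95) = (26 + √46/2)*(-95) = -2470 - 95*√46/2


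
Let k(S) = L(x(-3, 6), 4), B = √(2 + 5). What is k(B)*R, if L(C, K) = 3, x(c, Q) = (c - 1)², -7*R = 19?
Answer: -57/7 ≈ -8.1429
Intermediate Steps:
R = -19/7 (R = -⅐*19 = -19/7 ≈ -2.7143)
B = √7 ≈ 2.6458
x(c, Q) = (-1 + c)²
k(S) = 3
k(B)*R = 3*(-19/7) = -57/7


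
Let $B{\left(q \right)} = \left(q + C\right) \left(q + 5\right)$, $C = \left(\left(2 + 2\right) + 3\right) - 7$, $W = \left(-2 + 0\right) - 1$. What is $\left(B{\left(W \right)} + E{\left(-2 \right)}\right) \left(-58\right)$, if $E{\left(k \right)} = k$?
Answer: $464$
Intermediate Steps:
$W = -3$ ($W = -2 - 1 = -3$)
$C = 0$ ($C = \left(4 + 3\right) - 7 = 7 - 7 = 0$)
$B{\left(q \right)} = q \left(5 + q\right)$ ($B{\left(q \right)} = \left(q + 0\right) \left(q + 5\right) = q \left(5 + q\right)$)
$\left(B{\left(W \right)} + E{\left(-2 \right)}\right) \left(-58\right) = \left(- 3 \left(5 - 3\right) - 2\right) \left(-58\right) = \left(\left(-3\right) 2 - 2\right) \left(-58\right) = \left(-6 - 2\right) \left(-58\right) = \left(-8\right) \left(-58\right) = 464$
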